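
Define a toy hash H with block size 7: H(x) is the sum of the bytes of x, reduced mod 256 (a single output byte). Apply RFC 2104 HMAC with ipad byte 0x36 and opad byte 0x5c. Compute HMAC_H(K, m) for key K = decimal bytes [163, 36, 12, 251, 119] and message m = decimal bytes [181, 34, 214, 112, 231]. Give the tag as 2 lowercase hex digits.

b0

Key decimal bytes [163, 36, 12, 251, 119] = a3 24 0c fb 77 is 5 bytes ≤ B = 7; zero-pad to 7 bytes: K' = a3 24 0c fb 77 00 00.
K' ⊕ ipad = 95 12 3a cd 41 36 36.  K' ⊕ opad = ff 78 50 a7 2b 5c 5c.
Inner input = (K'⊕ipad) ∥ m = 95 12 3a cd 41 36 36 ∥ b5 22 d6 70 e7.
Inner hash: sum = 149+18+58+205+65+54+54+181+34+214+112+231 = 1375; mod 256 = 95 → 5f.
Outer input = (K'⊕opad) ∥ inner = ff 78 50 a7 2b 5c 5c ∥ 5f.
Outer hash (tag): sum = 255+120+80+167+43+92+92+95 = 944; mod 256 = 176 → b0.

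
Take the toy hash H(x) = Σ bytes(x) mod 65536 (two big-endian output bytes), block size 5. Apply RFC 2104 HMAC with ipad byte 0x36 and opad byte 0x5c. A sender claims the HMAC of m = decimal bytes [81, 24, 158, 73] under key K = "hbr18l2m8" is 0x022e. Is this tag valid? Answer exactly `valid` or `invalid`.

Key "hbr18l2m8" = 68 62 72 31 38 6c 32 6d 38 is 9 bytes > B = 5, so hash it first: H(key) = 02 e8, then zero-pad to 5 bytes: K' = 02 e8 00 00 00.
K' ⊕ ipad = 34 de 36 36 36; K' ⊕ opad = 5e b4 5c 5c 5c.
Inner hash: sum = 52+222+54+54+54+81+24+158+73 = 772 → 03 04.
Outer hash (recomputed tag): sum = 94+180+92+92+92+3+4 = 557 → 02 2d.
Recomputed tag = 022d; claimed = 022e → mismatch.

invalid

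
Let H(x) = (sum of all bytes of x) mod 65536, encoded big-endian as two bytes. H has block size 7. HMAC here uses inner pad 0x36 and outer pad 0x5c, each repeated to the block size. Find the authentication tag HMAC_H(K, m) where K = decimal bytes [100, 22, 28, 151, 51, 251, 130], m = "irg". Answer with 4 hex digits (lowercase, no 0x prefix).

038a

Key decimal bytes [100, 22, 28, 151, 51, 251, 130] = 64 16 1c 97 33 fb 82 is exactly B = 7 bytes: K' = 64 16 1c 97 33 fb 82.
K' ⊕ ipad = 52 20 2a a1 05 cd b4.  K' ⊕ opad = 38 4a 40 cb 6f a7 de.
Inner input = (K'⊕ipad) ∥ m = 52 20 2a a1 05 cd b4 ∥ 69 72 67.
Inner hash: sum = 82+32+42+161+5+205+180+105+114+103 = 1029 → 04 05.
Outer input = (K'⊕opad) ∥ inner = 38 4a 40 cb 6f a7 de ∥ 04 05.
Outer hash (tag): sum = 56+74+64+203+111+167+222+4+5 = 906 → 03 8a.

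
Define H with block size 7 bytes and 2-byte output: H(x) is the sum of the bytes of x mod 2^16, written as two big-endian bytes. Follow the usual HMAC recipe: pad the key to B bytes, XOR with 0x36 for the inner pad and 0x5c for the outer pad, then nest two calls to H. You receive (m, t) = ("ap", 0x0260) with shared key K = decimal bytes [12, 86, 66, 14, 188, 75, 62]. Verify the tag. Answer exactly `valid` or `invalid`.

invalid

Key decimal bytes [12, 86, 66, 14, 188, 75, 62] = 0c 56 42 0e bc 4b 3e is exactly B = 7 bytes: K' = 0c 56 42 0e bc 4b 3e.
K' ⊕ ipad = 3a 60 74 38 8a 7d 08; K' ⊕ opad = 50 0a 1e 52 e0 17 62.
Inner hash: sum = 58+96+116+56+138+125+8+97+112 = 806 → 03 26.
Outer hash (recomputed tag): sum = 80+10+30+82+224+23+98+3+38 = 588 → 02 4c.
Recomputed tag = 024c; claimed = 0260 → mismatch.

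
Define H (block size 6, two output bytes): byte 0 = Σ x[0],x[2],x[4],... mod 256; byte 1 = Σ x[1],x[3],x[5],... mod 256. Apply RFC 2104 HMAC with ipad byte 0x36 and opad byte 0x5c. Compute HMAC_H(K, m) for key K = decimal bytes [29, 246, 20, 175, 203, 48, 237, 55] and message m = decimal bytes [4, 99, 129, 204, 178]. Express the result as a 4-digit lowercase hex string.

efdd

Key decimal bytes [29, 246, 20, 175, 203, 48, 237, 55] = 1d f6 14 af cb 30 ed 37 is 8 bytes > B = 6, so hash it first: H(key) = e9 0c, then zero-pad to 6 bytes: K' = e9 0c 00 00 00 00.
K' ⊕ ipad = df 3a 36 36 36 36.  K' ⊕ opad = b5 50 5c 5c 5c 5c.
Inner input = (K'⊕ipad) ∥ m = df 3a 36 36 36 36 ∥ 04 63 81 cc b2.
Inner hash: even-index sum = 642 mod 256 = 130; odd-index sum = 469 mod 256 = 213 → 82 d5.
Outer input = (K'⊕opad) ∥ inner = b5 50 5c 5c 5c 5c ∥ 82 d5.
Outer hash (tag): even-index sum = 495 mod 256 = 239; odd-index sum = 477 mod 256 = 221 → ef dd.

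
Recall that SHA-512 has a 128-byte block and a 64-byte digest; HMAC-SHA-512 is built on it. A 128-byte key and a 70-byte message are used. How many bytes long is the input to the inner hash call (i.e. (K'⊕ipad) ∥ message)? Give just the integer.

198

Key is 128 ≤ 128 bytes, zero-padded: |K'| = 128.
Inner input = (K'⊕ipad) ∥ m → 128 + 70 = 198 bytes.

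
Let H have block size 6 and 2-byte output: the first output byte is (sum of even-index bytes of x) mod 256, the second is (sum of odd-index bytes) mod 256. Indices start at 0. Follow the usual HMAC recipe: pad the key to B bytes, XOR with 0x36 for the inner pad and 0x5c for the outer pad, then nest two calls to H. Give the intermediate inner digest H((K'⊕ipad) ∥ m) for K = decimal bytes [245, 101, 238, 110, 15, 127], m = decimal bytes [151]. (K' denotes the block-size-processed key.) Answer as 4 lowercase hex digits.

6bf4

Key decimal bytes [245, 101, 238, 110, 15, 127] = f5 65 ee 6e 0f 7f is exactly B = 6 bytes: K' = f5 65 ee 6e 0f 7f.
K' ⊕ ipad = c3 53 d8 58 39 49.
Inner input = c3 53 d8 58 39 49 ∥ 97.
Inner hash: even-index sum = 619 mod 256 = 107; odd-index sum = 244 mod 256 = 244 → 6b f4.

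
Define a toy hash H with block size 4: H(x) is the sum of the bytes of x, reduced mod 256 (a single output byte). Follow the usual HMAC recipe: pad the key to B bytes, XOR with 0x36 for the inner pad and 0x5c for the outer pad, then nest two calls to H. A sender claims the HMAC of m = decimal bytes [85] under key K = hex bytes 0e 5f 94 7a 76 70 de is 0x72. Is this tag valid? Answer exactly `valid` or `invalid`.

Key hex bytes 0e 5f 94 7a 76 70 de is 7 bytes > B = 4, so hash it first: H(key) = 3f, then zero-pad to 4 bytes: K' = 3f 00 00 00.
K' ⊕ ipad = 09 36 36 36; K' ⊕ opad = 63 5c 5c 5c.
Inner hash: sum = 9+54+54+54+85 = 256; mod 256 = 0 → 00.
Outer hash (recomputed tag): sum = 99+92+92+92+0 = 375; mod 256 = 119 → 77.
Recomputed tag = 77; claimed = 72 → mismatch.

invalid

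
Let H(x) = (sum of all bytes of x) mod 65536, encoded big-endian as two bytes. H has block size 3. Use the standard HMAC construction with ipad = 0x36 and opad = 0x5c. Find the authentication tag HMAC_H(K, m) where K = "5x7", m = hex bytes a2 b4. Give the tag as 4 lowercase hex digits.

Key "5x7" = 35 78 37 is exactly B = 3 bytes: K' = 35 78 37.
K' ⊕ ipad = 03 4e 01.  K' ⊕ opad = 69 24 6b.
Inner input = (K'⊕ipad) ∥ m = 03 4e 01 ∥ a2 b4.
Inner hash: sum = 3+78+1+162+180 = 424 → 01 a8.
Outer input = (K'⊕opad) ∥ inner = 69 24 6b ∥ 01 a8.
Outer hash (tag): sum = 105+36+107+1+168 = 417 → 01 a1.

01a1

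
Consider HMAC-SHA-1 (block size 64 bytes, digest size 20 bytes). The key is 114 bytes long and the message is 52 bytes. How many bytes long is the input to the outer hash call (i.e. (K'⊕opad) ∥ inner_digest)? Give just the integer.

84

Key is 114 > 64 bytes, so it is hashed to 20 bytes then zero-padded to 64: |K'| = 64.
Outer input = (K'⊕opad) ∥ H(inner) → 64 + 20 = 84 bytes.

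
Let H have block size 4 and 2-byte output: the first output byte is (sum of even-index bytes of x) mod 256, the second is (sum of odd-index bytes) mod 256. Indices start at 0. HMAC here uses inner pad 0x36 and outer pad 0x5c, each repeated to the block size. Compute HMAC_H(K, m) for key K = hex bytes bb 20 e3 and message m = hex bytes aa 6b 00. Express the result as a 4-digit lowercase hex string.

b28f

Key hex bytes bb 20 e3 is 3 bytes ≤ B = 4; zero-pad to 4 bytes: K' = bb 20 e3 00.
K' ⊕ ipad = 8d 16 d5 36.  K' ⊕ opad = e7 7c bf 5c.
Inner input = (K'⊕ipad) ∥ m = 8d 16 d5 36 ∥ aa 6b 00.
Inner hash: even-index sum = 524 mod 256 = 12; odd-index sum = 183 mod 256 = 183 → 0c b7.
Outer input = (K'⊕opad) ∥ inner = e7 7c bf 5c ∥ 0c b7.
Outer hash (tag): even-index sum = 434 mod 256 = 178; odd-index sum = 399 mod 256 = 143 → b2 8f.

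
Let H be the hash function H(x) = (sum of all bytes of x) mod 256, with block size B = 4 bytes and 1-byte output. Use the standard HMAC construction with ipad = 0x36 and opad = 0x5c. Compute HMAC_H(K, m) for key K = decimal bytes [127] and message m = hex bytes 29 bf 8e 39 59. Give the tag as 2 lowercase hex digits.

Key decimal bytes [127] = 7f is 1 byte ≤ B = 4; zero-pad to 4 bytes: K' = 7f 00 00 00.
K' ⊕ ipad = 49 36 36 36.  K' ⊕ opad = 23 5c 5c 5c.
Inner input = (K'⊕ipad) ∥ m = 49 36 36 36 ∥ 29 bf 8e 39 59.
Inner hash: sum = 73+54+54+54+41+191+142+57+89 = 755; mod 256 = 243 → f3.
Outer input = (K'⊕opad) ∥ inner = 23 5c 5c 5c ∥ f3.
Outer hash (tag): sum = 35+92+92+92+243 = 554; mod 256 = 42 → 2a.

2a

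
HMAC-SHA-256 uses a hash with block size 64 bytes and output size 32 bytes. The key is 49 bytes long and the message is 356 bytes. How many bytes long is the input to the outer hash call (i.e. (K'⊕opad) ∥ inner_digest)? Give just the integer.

Key is 49 ≤ 64 bytes, zero-padded: |K'| = 64.
Outer input = (K'⊕opad) ∥ H(inner) → 64 + 32 = 96 bytes.

96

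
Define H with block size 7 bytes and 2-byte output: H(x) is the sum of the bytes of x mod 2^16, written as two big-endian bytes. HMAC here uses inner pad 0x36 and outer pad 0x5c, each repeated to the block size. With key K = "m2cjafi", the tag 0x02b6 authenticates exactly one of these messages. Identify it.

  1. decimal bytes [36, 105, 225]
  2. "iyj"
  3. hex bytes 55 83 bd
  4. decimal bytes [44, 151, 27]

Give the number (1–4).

Key "m2cjafi" = 6d 32 63 6a 61 66 69 is exactly B = 7 bytes: K' = 6d 32 63 6a 61 66 69.
K' ⊕ ipad = 5b 04 55 5c 57 50 5f; K' ⊕ opad = 31 6e 3f 36 3d 3a 35.
m1: inner = H(5b 04 55 5c 57 50 5f 24 69 e1) = 03 84; tag = H(31 6e 3f 36 3d 3a 35 03 84) = 0247
m2: inner = H(5b 04 55 5c 57 50 5f 69 79 6a) = 03 62; tag = H(31 6e 3f 36 3d 3a 35 03 62) = 0225
m3: inner = H(5b 04 55 5c 57 50 5f 55 83 bd) = 03 ab; tag = H(31 6e 3f 36 3d 3a 35 03 ab) = 026e
m4: inner = H(5b 04 55 5c 57 50 5f 2c 97 1b) = 02 f4; tag = H(31 6e 3f 36 3d 3a 35 02 f4) = 02b6 ← matches

4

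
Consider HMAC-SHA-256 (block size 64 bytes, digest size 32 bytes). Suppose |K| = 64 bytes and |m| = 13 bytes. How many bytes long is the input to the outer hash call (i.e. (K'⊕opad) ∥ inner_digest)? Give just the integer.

96

Key is 64 ≤ 64 bytes, zero-padded: |K'| = 64.
Outer input = (K'⊕opad) ∥ H(inner) → 64 + 32 = 96 bytes.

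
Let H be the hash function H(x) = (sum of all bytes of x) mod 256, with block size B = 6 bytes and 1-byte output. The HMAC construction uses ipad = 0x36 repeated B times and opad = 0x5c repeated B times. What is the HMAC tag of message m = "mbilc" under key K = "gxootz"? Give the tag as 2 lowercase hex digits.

f9

Key "gxootz" = 67 78 6f 6f 74 7a is exactly B = 6 bytes: K' = 67 78 6f 6f 74 7a.
K' ⊕ ipad = 51 4e 59 59 42 4c.  K' ⊕ opad = 3b 24 33 33 28 26.
Inner input = (K'⊕ipad) ∥ m = 51 4e 59 59 42 4c ∥ 6d 62 69 6c 63.
Inner hash: sum = 81+78+89+89+66+76+109+98+105+108+99 = 998; mod 256 = 230 → e6.
Outer input = (K'⊕opad) ∥ inner = 3b 24 33 33 28 26 ∥ e6.
Outer hash (tag): sum = 59+36+51+51+40+38+230 = 505; mod 256 = 249 → f9.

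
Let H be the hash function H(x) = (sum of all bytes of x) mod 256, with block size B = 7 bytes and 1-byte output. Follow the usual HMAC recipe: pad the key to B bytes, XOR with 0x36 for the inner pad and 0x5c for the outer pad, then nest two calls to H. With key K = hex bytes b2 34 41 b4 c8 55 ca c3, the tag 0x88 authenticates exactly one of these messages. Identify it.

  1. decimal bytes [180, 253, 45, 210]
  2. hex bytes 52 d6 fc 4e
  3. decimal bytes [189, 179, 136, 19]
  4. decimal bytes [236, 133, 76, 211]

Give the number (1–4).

Key hex bytes b2 34 41 b4 c8 55 ca c3 is 8 bytes > B = 7, so hash it first: H(key) = 85, then zero-pad to 7 bytes: K' = 85 00 00 00 00 00 00.
K' ⊕ ipad = b3 36 36 36 36 36 36; K' ⊕ opad = d9 5c 5c 5c 5c 5c 5c.
m1: inner = H(b3 36 36 36 36 36 36 b4 fd 2d d2) = a7; tag = H(d9 5c 5c 5c 5c 5c 5c a7) = a8
m2: inner = H(b3 36 36 36 36 36 36 52 d6 fc 4e) = 69; tag = H(d9 5c 5c 5c 5c 5c 5c 69) = 6a
m3: inner = H(b3 36 36 36 36 36 36 bd b3 88 13) = 02; tag = H(d9 5c 5c 5c 5c 5c 5c 02) = 03
m4: inner = H(b3 36 36 36 36 36 36 ec 85 4c d3) = 87; tag = H(d9 5c 5c 5c 5c 5c 5c 87) = 88 ← matches

4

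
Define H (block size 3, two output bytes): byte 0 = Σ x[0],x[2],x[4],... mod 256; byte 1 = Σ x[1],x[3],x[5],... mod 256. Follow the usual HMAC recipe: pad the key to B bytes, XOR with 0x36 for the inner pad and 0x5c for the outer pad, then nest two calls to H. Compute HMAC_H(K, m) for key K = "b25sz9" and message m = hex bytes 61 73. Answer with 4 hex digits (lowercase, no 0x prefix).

f252

Key "b25sz9" = 62 32 35 73 7a 39 is 6 bytes > B = 3, so hash it first: H(key) = 11 de, then zero-pad to 3 bytes: K' = 11 de 00.
K' ⊕ ipad = 27 e8 36.  K' ⊕ opad = 4d 82 5c.
Inner input = (K'⊕ipad) ∥ m = 27 e8 36 ∥ 61 73.
Inner hash: even-index sum = 208 mod 256 = 208; odd-index sum = 329 mod 256 = 73 → d0 49.
Outer input = (K'⊕opad) ∥ inner = 4d 82 5c ∥ d0 49.
Outer hash (tag): even-index sum = 242 mod 256 = 242; odd-index sum = 338 mod 256 = 82 → f2 52.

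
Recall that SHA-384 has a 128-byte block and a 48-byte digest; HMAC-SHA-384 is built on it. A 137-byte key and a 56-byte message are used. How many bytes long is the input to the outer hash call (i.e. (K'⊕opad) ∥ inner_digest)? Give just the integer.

176

Key is 137 > 128 bytes, so it is hashed to 48 bytes then zero-padded to 128: |K'| = 128.
Outer input = (K'⊕opad) ∥ H(inner) → 128 + 48 = 176 bytes.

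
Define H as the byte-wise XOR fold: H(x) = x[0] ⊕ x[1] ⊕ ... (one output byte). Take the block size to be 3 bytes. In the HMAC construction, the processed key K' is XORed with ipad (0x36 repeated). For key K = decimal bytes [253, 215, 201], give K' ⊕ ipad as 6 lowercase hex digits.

cbe1ff

Key decimal bytes [253, 215, 201] = fd d7 c9 is exactly B = 3 bytes: K' = fd d7 c9.
XOR each byte with 0x36: fd⊕36=cb, d7⊕36=e1, c9⊕36=ff.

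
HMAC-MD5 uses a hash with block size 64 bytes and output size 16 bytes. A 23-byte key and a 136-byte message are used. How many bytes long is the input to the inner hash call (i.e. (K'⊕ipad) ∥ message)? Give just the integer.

Key is 23 ≤ 64 bytes, zero-padded: |K'| = 64.
Inner input = (K'⊕ipad) ∥ m → 64 + 136 = 200 bytes.

200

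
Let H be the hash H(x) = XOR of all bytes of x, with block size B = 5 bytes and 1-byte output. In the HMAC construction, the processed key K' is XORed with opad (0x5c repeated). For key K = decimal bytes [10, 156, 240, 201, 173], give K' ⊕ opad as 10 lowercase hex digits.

56c0ac95f1

Key decimal bytes [10, 156, 240, 201, 173] = 0a 9c f0 c9 ad is exactly B = 5 bytes: K' = 0a 9c f0 c9 ad.
XOR each byte with 0x5c: 0a⊕5c=56, 9c⊕5c=c0, f0⊕5c=ac, c9⊕5c=95, ad⊕5c=f1.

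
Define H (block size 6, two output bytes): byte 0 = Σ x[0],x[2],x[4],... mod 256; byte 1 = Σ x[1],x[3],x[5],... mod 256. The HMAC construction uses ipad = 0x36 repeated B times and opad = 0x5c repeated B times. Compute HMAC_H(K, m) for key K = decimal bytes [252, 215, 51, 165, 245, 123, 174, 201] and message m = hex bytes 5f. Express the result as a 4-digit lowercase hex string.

f5b6

Key decimal bytes [252, 215, 51, 165, 245, 123, 174, 201] = fc d7 33 a5 f5 7b ae c9 is 8 bytes > B = 6, so hash it first: H(key) = d2 c0, then zero-pad to 6 bytes: K' = d2 c0 00 00 00 00.
K' ⊕ ipad = e4 f6 36 36 36 36.  K' ⊕ opad = 8e 9c 5c 5c 5c 5c.
Inner input = (K'⊕ipad) ∥ m = e4 f6 36 36 36 36 ∥ 5f.
Inner hash: even-index sum = 431 mod 256 = 175; odd-index sum = 354 mod 256 = 98 → af 62.
Outer input = (K'⊕opad) ∥ inner = 8e 9c 5c 5c 5c 5c ∥ af 62.
Outer hash (tag): even-index sum = 501 mod 256 = 245; odd-index sum = 438 mod 256 = 182 → f5 b6.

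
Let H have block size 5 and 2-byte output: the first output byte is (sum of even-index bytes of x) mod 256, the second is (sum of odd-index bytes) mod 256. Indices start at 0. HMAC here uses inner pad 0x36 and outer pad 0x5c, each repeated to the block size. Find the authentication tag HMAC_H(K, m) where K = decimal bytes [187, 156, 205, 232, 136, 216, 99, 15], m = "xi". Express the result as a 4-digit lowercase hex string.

f2ad

Key decimal bytes [187, 156, 205, 232, 136, 216, 99, 15] = bb 9c cd e8 88 d8 63 0f is 8 bytes > B = 5, so hash it first: H(key) = 73 6b, then zero-pad to 5 bytes: K' = 73 6b 00 00 00.
K' ⊕ ipad = 45 5d 36 36 36.  K' ⊕ opad = 2f 37 5c 5c 5c.
Inner input = (K'⊕ipad) ∥ m = 45 5d 36 36 36 ∥ 78 69.
Inner hash: even-index sum = 282 mod 256 = 26; odd-index sum = 267 mod 256 = 11 → 1a 0b.
Outer input = (K'⊕opad) ∥ inner = 2f 37 5c 5c 5c ∥ 1a 0b.
Outer hash (tag): even-index sum = 242 mod 256 = 242; odd-index sum = 173 mod 256 = 173 → f2 ad.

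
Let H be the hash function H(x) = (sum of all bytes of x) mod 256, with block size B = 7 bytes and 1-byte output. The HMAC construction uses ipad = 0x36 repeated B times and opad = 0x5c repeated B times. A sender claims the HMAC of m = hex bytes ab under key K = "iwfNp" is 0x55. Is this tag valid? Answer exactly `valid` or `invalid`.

Key "iwfNp" = 69 77 66 4e 70 is 5 bytes ≤ B = 7; zero-pad to 7 bytes: K' = 69 77 66 4e 70 00 00.
K' ⊕ ipad = 5f 41 50 78 46 36 36; K' ⊕ opad = 35 2b 3a 12 2c 5c 5c.
Inner hash: sum = 95+65+80+120+70+54+54+171 = 709; mod 256 = 197 → c5.
Outer hash (recomputed tag): sum = 53+43+58+18+44+92+92+197 = 597; mod 256 = 85 → 55.
Recomputed tag = 55; claimed = 55 → match.

valid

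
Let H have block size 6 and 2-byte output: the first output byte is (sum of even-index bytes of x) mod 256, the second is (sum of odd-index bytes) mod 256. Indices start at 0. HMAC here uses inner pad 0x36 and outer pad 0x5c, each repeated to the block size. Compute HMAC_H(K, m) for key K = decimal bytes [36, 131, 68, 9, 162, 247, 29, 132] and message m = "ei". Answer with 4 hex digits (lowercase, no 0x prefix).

Key decimal bytes [36, 131, 68, 9, 162, 247, 29, 132] = 24 83 44 09 a2 f7 1d 84 is 8 bytes > B = 6, so hash it first: H(key) = 27 07, then zero-pad to 6 bytes: K' = 27 07 00 00 00 00.
K' ⊕ ipad = 11 31 36 36 36 36.  K' ⊕ opad = 7b 5b 5c 5c 5c 5c.
Inner input = (K'⊕ipad) ∥ m = 11 31 36 36 36 36 ∥ 65 69.
Inner hash: even-index sum = 226 mod 256 = 226; odd-index sum = 262 mod 256 = 6 → e2 06.
Outer input = (K'⊕opad) ∥ inner = 7b 5b 5c 5c 5c 5c ∥ e2 06.
Outer hash (tag): even-index sum = 533 mod 256 = 21; odd-index sum = 281 mod 256 = 25 → 15 19.

1519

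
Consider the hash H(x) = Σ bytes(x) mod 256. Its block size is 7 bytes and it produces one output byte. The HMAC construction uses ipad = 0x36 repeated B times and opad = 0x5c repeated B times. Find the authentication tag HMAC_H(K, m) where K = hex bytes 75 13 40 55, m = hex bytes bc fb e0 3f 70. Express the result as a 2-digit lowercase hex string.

da

Key hex bytes 75 13 40 55 is 4 bytes ≤ B = 7; zero-pad to 7 bytes: K' = 75 13 40 55 00 00 00.
K' ⊕ ipad = 43 25 76 63 36 36 36.  K' ⊕ opad = 29 4f 1c 09 5c 5c 5c.
Inner input = (K'⊕ipad) ∥ m = 43 25 76 63 36 36 36 ∥ bc fb e0 3f 70.
Inner hash: sum = 67+37+118+99+54+54+54+188+251+224+63+112 = 1321; mod 256 = 41 → 29.
Outer input = (K'⊕opad) ∥ inner = 29 4f 1c 09 5c 5c 5c ∥ 29.
Outer hash (tag): sum = 41+79+28+9+92+92+92+41 = 474; mod 256 = 218 → da.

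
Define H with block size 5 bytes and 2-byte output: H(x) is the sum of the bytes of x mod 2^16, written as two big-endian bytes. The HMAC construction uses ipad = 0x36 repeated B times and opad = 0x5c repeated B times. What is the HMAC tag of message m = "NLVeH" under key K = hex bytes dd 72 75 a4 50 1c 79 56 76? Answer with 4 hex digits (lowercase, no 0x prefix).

0253

Key hex bytes dd 72 75 a4 50 1c 79 56 76 is 9 bytes > B = 5, so hash it first: H(key) = 04 19, then zero-pad to 5 bytes: K' = 04 19 00 00 00.
K' ⊕ ipad = 32 2f 36 36 36.  K' ⊕ opad = 58 45 5c 5c 5c.
Inner input = (K'⊕ipad) ∥ m = 32 2f 36 36 36 ∥ 4e 4c 56 65 48.
Inner hash: sum = 50+47+54+54+54+78+76+86+101+72 = 672 → 02 a0.
Outer input = (K'⊕opad) ∥ inner = 58 45 5c 5c 5c ∥ 02 a0.
Outer hash (tag): sum = 88+69+92+92+92+2+160 = 595 → 02 53.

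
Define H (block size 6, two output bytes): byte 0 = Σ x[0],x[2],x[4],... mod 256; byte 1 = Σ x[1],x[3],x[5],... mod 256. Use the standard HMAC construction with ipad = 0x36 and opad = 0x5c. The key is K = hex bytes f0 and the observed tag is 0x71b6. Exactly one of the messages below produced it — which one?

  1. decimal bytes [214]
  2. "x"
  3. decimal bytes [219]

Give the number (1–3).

Key hex bytes f0 is 1 byte ≤ B = 6; zero-pad to 6 bytes: K' = f0 00 00 00 00 00.
K' ⊕ ipad = c6 36 36 36 36 36; K' ⊕ opad = ac 5c 5c 5c 5c 5c.
m1: inner = H(c6 36 36 36 36 36 d6) = 08 a2; tag = H(ac 5c 5c 5c 5c 5c 08 a2) = 6cb6
m2: inner = H(c6 36 36 36 36 36 78) = aa a2; tag = H(ac 5c 5c 5c 5c 5c aa a2) = 0eb6
m3: inner = H(c6 36 36 36 36 36 db) = 0d a2; tag = H(ac 5c 5c 5c 5c 5c 0d a2) = 71b6 ← matches

3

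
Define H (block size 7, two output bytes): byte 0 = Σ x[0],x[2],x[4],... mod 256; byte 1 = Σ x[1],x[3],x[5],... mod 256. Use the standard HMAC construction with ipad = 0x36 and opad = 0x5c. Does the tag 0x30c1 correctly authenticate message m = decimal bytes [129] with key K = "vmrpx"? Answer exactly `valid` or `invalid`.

Key "vmrpx" = 76 6d 72 70 78 is 5 bytes ≤ B = 7; zero-pad to 7 bytes: K' = 76 6d 72 70 78 00 00.
K' ⊕ ipad = 40 5b 44 46 4e 36 36; K' ⊕ opad = 2a 31 2e 2c 24 5c 5c.
Inner hash: even-index sum = 264 mod 256 = 8; odd-index sum = 344 mod 256 = 88 → 08 58.
Outer hash (recomputed tag): even-index sum = 304 mod 256 = 48; odd-index sum = 193 mod 256 = 193 → 30 c1.
Recomputed tag = 30c1; claimed = 30c1 → match.

valid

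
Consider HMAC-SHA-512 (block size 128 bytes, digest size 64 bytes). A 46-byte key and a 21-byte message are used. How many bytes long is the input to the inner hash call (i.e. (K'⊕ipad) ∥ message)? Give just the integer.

149

Key is 46 ≤ 128 bytes, zero-padded: |K'| = 128.
Inner input = (K'⊕ipad) ∥ m → 128 + 21 = 149 bytes.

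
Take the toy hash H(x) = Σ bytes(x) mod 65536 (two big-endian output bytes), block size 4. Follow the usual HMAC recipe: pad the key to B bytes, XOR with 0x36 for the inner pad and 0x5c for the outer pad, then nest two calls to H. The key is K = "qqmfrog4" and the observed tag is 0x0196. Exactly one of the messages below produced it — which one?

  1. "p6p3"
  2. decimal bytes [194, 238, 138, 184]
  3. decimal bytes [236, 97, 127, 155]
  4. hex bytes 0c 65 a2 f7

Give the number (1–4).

Key "qqmfrog4" = 71 71 6d 66 72 6f 67 34 is 8 bytes > B = 4, so hash it first: H(key) = 03 31, then zero-pad to 4 bytes: K' = 03 31 00 00.
K' ⊕ ipad = 35 07 36 36; K' ⊕ opad = 5f 6d 5c 5c.
m1: inner = H(35 07 36 36 70 36 70 33) = 01 f1; tag = H(5f 6d 5c 5c 01 f1) = 0276
m2: inner = H(35 07 36 36 c2 ee 8a b8) = 03 9a; tag = H(5f 6d 5c 5c 03 9a) = 0221
m3: inner = H(35 07 36 36 ec 61 7f 9b) = 03 0f; tag = H(5f 6d 5c 5c 03 0f) = 0196 ← matches
m4: inner = H(35 07 36 36 0c 65 a2 f7) = 02 b2; tag = H(5f 6d 5c 5c 02 b2) = 0238

3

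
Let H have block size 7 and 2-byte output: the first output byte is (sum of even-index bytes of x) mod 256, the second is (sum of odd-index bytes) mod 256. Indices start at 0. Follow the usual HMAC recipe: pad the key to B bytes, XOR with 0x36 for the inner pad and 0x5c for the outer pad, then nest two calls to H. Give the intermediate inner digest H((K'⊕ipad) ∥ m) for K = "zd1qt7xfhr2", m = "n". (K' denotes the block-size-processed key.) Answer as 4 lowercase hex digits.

Key "zd1qt7xfhr2" = 7a 64 31 71 74 37 78 66 68 72 32 is 11 bytes > B = 7, so hash it first: H(key) = 31 e4, then zero-pad to 7 bytes: K' = 31 e4 00 00 00 00 00.
K' ⊕ ipad = 07 d2 36 36 36 36 36.
Inner input = 07 d2 36 36 36 36 36 ∥ 6e.
Inner hash: even-index sum = 169 mod 256 = 169; odd-index sum = 428 mod 256 = 172 → a9 ac.

a9ac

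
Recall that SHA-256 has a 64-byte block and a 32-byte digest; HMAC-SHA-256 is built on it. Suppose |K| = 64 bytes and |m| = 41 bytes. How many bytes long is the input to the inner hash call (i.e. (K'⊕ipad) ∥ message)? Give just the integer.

105

Key is 64 ≤ 64 bytes, zero-padded: |K'| = 64.
Inner input = (K'⊕ipad) ∥ m → 64 + 41 = 105 bytes.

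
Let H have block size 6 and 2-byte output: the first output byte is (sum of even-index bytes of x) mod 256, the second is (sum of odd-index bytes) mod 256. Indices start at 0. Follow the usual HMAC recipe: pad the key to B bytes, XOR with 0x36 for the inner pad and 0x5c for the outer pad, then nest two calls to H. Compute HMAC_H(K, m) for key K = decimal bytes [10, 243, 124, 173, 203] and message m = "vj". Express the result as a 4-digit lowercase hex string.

Key decimal bytes [10, 243, 124, 173, 203] = 0a f3 7c ad cb is 5 bytes ≤ B = 6; zero-pad to 6 bytes: K' = 0a f3 7c ad cb 00.
K' ⊕ ipad = 3c c5 4a 9b fd 36.  K' ⊕ opad = 56 af 20 f1 97 5c.
Inner input = (K'⊕ipad) ∥ m = 3c c5 4a 9b fd 36 ∥ 76 6a.
Inner hash: even-index sum = 505 mod 256 = 249; odd-index sum = 512 mod 256 = 0 → f9 00.
Outer input = (K'⊕opad) ∥ inner = 56 af 20 f1 97 5c ∥ f9 00.
Outer hash (tag): even-index sum = 518 mod 256 = 6; odd-index sum = 508 mod 256 = 252 → 06 fc.

06fc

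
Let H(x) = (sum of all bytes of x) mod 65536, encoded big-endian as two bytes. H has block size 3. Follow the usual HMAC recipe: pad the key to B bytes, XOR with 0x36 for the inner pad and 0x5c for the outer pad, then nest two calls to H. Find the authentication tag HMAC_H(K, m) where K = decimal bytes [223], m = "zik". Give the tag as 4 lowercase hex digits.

01e0

Key decimal bytes [223] = df is 1 byte ≤ B = 3; zero-pad to 3 bytes: K' = df 00 00.
K' ⊕ ipad = e9 36 36.  K' ⊕ opad = 83 5c 5c.
Inner input = (K'⊕ipad) ∥ m = e9 36 36 ∥ 7a 69 6b.
Inner hash: sum = 233+54+54+122+105+107 = 675 → 02 a3.
Outer input = (K'⊕opad) ∥ inner = 83 5c 5c ∥ 02 a3.
Outer hash (tag): sum = 131+92+92+2+163 = 480 → 01 e0.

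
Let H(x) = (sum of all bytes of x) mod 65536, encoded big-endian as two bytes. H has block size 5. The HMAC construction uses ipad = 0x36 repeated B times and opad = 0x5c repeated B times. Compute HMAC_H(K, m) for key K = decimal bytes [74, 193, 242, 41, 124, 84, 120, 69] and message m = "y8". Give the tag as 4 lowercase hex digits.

Key decimal bytes [74, 193, 242, 41, 124, 84, 120, 69] = 4a c1 f2 29 7c 54 78 45 is 8 bytes > B = 5, so hash it first: H(key) = 03 b3, then zero-pad to 5 bytes: K' = 03 b3 00 00 00.
K' ⊕ ipad = 35 85 36 36 36.  K' ⊕ opad = 5f ef 5c 5c 5c.
Inner input = (K'⊕ipad) ∥ m = 35 85 36 36 36 ∥ 79 38.
Inner hash: sum = 53+133+54+54+54+121+56 = 525 → 02 0d.
Outer input = (K'⊕opad) ∥ inner = 5f ef 5c 5c 5c ∥ 02 0d.
Outer hash (tag): sum = 95+239+92+92+92+2+13 = 625 → 02 71.

0271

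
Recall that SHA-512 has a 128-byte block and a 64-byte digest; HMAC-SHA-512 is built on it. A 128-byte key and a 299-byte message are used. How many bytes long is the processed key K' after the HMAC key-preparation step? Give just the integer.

128

Key is 128 ≤ 128 bytes, zero-padded: |K'| = 128.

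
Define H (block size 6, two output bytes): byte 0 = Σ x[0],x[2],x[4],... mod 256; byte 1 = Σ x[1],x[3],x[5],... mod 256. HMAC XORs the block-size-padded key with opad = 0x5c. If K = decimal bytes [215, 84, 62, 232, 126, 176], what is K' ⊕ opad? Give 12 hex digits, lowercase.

Key decimal bytes [215, 84, 62, 232, 126, 176] = d7 54 3e e8 7e b0 is exactly B = 6 bytes: K' = d7 54 3e e8 7e b0.
XOR each byte with 0x5c: d7⊕5c=8b, 54⊕5c=08, 3e⊕5c=62, e8⊕5c=b4, 7e⊕5c=22, b0⊕5c=ec.

8b0862b422ec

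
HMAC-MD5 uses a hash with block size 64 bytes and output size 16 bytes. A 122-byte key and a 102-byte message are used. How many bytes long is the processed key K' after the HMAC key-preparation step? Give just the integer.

64

Key is 122 > 64 bytes, so it is hashed to 16 bytes then zero-padded to 64: |K'| = 64.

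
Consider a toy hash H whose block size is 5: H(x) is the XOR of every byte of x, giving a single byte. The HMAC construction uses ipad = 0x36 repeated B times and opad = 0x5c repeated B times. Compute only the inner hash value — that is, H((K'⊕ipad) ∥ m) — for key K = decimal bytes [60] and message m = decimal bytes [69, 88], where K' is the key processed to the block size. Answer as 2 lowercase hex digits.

17

Key decimal bytes [60] = 3c is 1 byte ≤ B = 5; zero-pad to 5 bytes: K' = 3c 00 00 00 00.
K' ⊕ ipad = 0a 36 36 36 36.
Inner input = 0a 36 36 36 36 ∥ 45 58.
Inner hash: XOR 0a⊕36⊕36⊕36⊕36⊕45⊕58 = 17.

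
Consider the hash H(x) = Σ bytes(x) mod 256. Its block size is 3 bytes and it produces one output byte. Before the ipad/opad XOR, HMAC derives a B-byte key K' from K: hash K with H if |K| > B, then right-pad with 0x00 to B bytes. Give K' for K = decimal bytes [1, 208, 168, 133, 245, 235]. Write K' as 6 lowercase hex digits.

de0000

|K| = 6 > B = 3, so first hash the key.
H(K): sum = 1+208+168+133+245+235 = 990; mod 256 = 222 → de.
Zero-pad H(K) = de to 3 bytes: K' = de 00 00.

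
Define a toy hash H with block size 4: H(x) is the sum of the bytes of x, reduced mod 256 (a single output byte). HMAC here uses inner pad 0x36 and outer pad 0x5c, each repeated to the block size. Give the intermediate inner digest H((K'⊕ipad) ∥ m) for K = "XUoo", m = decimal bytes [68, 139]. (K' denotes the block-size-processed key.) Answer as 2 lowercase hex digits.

Key "XUoo" = 58 55 6f 6f is exactly B = 4 bytes: K' = 58 55 6f 6f.
K' ⊕ ipad = 6e 63 59 59.
Inner input = 6e 63 59 59 ∥ 44 8b.
Inner hash: sum = 110+99+89+89+68+139 = 594; mod 256 = 82 → 52.

52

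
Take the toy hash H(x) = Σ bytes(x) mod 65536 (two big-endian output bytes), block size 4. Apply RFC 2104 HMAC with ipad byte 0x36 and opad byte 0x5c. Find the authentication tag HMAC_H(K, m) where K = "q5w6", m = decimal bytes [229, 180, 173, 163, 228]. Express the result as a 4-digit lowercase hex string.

0187

Key "q5w6" = 71 35 77 36 is exactly B = 4 bytes: K' = 71 35 77 36.
K' ⊕ ipad = 47 03 41 00.  K' ⊕ opad = 2d 69 2b 6a.
Inner input = (K'⊕ipad) ∥ m = 47 03 41 00 ∥ e5 b4 ad a3 e4.
Inner hash: sum = 71+3+65+0+229+180+173+163+228 = 1112 → 04 58.
Outer input = (K'⊕opad) ∥ inner = 2d 69 2b 6a ∥ 04 58.
Outer hash (tag): sum = 45+105+43+106+4+88 = 391 → 01 87.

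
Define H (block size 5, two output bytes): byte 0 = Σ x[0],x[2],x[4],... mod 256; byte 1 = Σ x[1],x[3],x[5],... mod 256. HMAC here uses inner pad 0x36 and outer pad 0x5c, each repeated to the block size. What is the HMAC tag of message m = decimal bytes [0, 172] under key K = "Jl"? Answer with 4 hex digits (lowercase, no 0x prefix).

5e20

Key "Jl" = 4a 6c is 2 bytes ≤ B = 5; zero-pad to 5 bytes: K' = 4a 6c 00 00 00.
K' ⊕ ipad = 7c 5a 36 36 36.  K' ⊕ opad = 16 30 5c 5c 5c.
Inner input = (K'⊕ipad) ∥ m = 7c 5a 36 36 36 ∥ 00 ac.
Inner hash: even-index sum = 404 mod 256 = 148; odd-index sum = 144 mod 256 = 144 → 94 90.
Outer input = (K'⊕opad) ∥ inner = 16 30 5c 5c 5c ∥ 94 90.
Outer hash (tag): even-index sum = 350 mod 256 = 94; odd-index sum = 288 mod 256 = 32 → 5e 20.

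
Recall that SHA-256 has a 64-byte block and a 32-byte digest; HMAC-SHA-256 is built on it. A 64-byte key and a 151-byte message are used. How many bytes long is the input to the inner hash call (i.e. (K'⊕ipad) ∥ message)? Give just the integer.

215

Key is 64 ≤ 64 bytes, zero-padded: |K'| = 64.
Inner input = (K'⊕ipad) ∥ m → 64 + 151 = 215 bytes.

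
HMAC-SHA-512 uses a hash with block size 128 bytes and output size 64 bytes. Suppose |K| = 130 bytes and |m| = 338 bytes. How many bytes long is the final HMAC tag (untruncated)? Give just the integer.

The tag is one SHA-512 digest: 64 bytes.

64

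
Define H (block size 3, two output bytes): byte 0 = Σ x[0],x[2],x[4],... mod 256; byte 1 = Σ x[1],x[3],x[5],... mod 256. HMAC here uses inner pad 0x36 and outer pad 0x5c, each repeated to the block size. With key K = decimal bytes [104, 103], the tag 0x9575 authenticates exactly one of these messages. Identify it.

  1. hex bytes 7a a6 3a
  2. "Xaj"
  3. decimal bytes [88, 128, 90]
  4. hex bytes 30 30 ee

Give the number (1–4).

1

Key decimal bytes [104, 103] = 68 67 is 2 bytes ≤ B = 3; zero-pad to 3 bytes: K' = 68 67 00.
K' ⊕ ipad = 5e 51 36; K' ⊕ opad = 34 3b 5c.
m1: inner = H(5e 51 36 7a a6 3a) = 3a 05; tag = H(34 3b 5c 3a 05) = 9575 ← matches
m2: inner = H(5e 51 36 58 61 6a) = f5 13; tag = H(34 3b 5c f5 13) = a330
m3: inner = H(5e 51 36 58 80 5a) = 14 03; tag = H(34 3b 5c 14 03) = 934f
m4: inner = H(5e 51 36 30 30 ee) = c4 6f; tag = H(34 3b 5c c4 6f) = ffff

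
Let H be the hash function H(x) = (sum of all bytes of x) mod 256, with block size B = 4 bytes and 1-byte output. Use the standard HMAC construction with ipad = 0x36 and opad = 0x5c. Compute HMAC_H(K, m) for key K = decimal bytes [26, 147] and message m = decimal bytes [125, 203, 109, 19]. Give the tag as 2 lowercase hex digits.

d2

Key decimal bytes [26, 147] = 1a 93 is 2 bytes ≤ B = 4; zero-pad to 4 bytes: K' = 1a 93 00 00.
K' ⊕ ipad = 2c a5 36 36.  K' ⊕ opad = 46 cf 5c 5c.
Inner input = (K'⊕ipad) ∥ m = 2c a5 36 36 ∥ 7d cb 6d 13.
Inner hash: sum = 44+165+54+54+125+203+109+19 = 773; mod 256 = 5 → 05.
Outer input = (K'⊕opad) ∥ inner = 46 cf 5c 5c ∥ 05.
Outer hash (tag): sum = 70+207+92+92+5 = 466; mod 256 = 210 → d2.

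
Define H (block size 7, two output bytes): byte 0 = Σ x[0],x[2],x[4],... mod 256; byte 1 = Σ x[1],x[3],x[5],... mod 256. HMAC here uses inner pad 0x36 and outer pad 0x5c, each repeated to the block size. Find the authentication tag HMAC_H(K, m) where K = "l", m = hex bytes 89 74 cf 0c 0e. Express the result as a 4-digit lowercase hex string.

4c90

Key "l" = 6c is 1 byte ≤ B = 7; zero-pad to 7 bytes: K' = 6c 00 00 00 00 00 00.
K' ⊕ ipad = 5a 36 36 36 36 36 36.  K' ⊕ opad = 30 5c 5c 5c 5c 5c 5c.
Inner input = (K'⊕ipad) ∥ m = 5a 36 36 36 36 36 36 ∥ 89 74 cf 0c 0e.
Inner hash: even-index sum = 380 mod 256 = 124; odd-index sum = 520 mod 256 = 8 → 7c 08.
Outer input = (K'⊕opad) ∥ inner = 30 5c 5c 5c 5c 5c 5c ∥ 7c 08.
Outer hash (tag): even-index sum = 332 mod 256 = 76; odd-index sum = 400 mod 256 = 144 → 4c 90.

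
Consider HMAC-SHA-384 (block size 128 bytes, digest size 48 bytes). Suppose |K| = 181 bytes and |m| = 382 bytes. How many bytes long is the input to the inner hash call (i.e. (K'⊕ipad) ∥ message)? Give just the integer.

510

Key is 181 > 128 bytes, so it is hashed to 48 bytes then zero-padded to 128: |K'| = 128.
Inner input = (K'⊕ipad) ∥ m → 128 + 382 = 510 bytes.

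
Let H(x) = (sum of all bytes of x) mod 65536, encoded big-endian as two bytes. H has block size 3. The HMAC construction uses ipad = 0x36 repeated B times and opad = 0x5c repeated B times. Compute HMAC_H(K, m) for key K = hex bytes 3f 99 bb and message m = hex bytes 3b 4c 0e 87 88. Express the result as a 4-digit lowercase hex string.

Key hex bytes 3f 99 bb is exactly B = 3 bytes: K' = 3f 99 bb.
K' ⊕ ipad = 09 af 8d.  K' ⊕ opad = 63 c5 e7.
Inner input = (K'⊕ipad) ∥ m = 09 af 8d ∥ 3b 4c 0e 87 88.
Inner hash: sum = 9+175+141+59+76+14+135+136 = 745 → 02 e9.
Outer input = (K'⊕opad) ∥ inner = 63 c5 e7 ∥ 02 e9.
Outer hash (tag): sum = 99+197+231+2+233 = 762 → 02 fa.

02fa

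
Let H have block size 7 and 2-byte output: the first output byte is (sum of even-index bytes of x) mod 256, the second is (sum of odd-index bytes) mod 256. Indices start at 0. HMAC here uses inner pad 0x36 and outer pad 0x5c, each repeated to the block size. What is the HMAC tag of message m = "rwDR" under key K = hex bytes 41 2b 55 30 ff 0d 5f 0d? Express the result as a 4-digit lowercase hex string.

Key hex bytes 41 2b 55 30 ff 0d 5f 0d is 8 bytes > B = 7, so hash it first: H(key) = f4 75, then zero-pad to 7 bytes: K' = f4 75 00 00 00 00 00.
K' ⊕ ipad = c2 43 36 36 36 36 36.  K' ⊕ opad = a8 29 5c 5c 5c 5c 5c.
Inner input = (K'⊕ipad) ∥ m = c2 43 36 36 36 36 36 ∥ 72 77 44 52.
Inner hash: even-index sum = 557 mod 256 = 45; odd-index sum = 357 mod 256 = 101 → 2d 65.
Outer input = (K'⊕opad) ∥ inner = a8 29 5c 5c 5c 5c 5c ∥ 2d 65.
Outer hash (tag): even-index sum = 545 mod 256 = 33; odd-index sum = 270 mod 256 = 14 → 21 0e.

210e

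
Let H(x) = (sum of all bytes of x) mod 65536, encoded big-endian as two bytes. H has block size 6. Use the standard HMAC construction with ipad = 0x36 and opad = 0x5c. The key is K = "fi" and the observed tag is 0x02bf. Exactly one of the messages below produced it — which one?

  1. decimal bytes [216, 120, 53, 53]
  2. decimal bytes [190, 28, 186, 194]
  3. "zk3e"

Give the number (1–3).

Key "fi" = 66 69 is 2 bytes ≤ B = 6; zero-pad to 6 bytes: K' = 66 69 00 00 00 00.
K' ⊕ ipad = 50 5f 36 36 36 36; K' ⊕ opad = 3a 35 5c 5c 5c 5c.
m1: inner = H(50 5f 36 36 36 36 d8 78 35 35) = 03 41; tag = H(3a 35 5c 5c 5c 5c 03 41) = 0223
m2: inner = H(50 5f 36 36 36 36 be 1c ba c2) = 03 dd; tag = H(3a 35 5c 5c 5c 5c 03 dd) = 02bf ← matches
m3: inner = H(50 5f 36 36 36 36 7a 6b 33 65) = 03 04; tag = H(3a 35 5c 5c 5c 5c 03 04) = 01e6

2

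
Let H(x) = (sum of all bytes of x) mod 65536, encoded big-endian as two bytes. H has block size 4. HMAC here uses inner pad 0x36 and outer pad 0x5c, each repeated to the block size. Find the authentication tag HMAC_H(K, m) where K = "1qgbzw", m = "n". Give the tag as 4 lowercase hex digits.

018f

Key "1qgbzw" = 31 71 67 62 7a 77 is 6 bytes > B = 4, so hash it first: H(key) = 02 5c, then zero-pad to 4 bytes: K' = 02 5c 00 00.
K' ⊕ ipad = 34 6a 36 36.  K' ⊕ opad = 5e 00 5c 5c.
Inner input = (K'⊕ipad) ∥ m = 34 6a 36 36 ∥ 6e.
Inner hash: sum = 52+106+54+54+110 = 376 → 01 78.
Outer input = (K'⊕opad) ∥ inner = 5e 00 5c 5c ∥ 01 78.
Outer hash (tag): sum = 94+0+92+92+1+120 = 399 → 01 8f.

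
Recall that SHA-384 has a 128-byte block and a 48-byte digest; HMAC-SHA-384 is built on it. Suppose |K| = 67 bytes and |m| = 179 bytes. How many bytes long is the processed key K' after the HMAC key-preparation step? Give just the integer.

Key is 67 ≤ 128 bytes, zero-padded: |K'| = 128.

128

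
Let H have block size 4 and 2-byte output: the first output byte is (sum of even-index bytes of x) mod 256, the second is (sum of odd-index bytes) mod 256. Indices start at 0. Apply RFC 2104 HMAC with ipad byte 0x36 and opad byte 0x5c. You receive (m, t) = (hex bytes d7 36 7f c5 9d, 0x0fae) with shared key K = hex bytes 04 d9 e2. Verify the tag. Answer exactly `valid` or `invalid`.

invalid

Key hex bytes 04 d9 e2 is 3 bytes ≤ B = 4; zero-pad to 4 bytes: K' = 04 d9 e2 00.
K' ⊕ ipad = 32 ef d4 36; K' ⊕ opad = 58 85 be 5c.
Inner hash: even-index sum = 761 mod 256 = 249; odd-index sum = 544 mod 256 = 32 → f9 20.
Outer hash (recomputed tag): even-index sum = 527 mod 256 = 15; odd-index sum = 257 mod 256 = 1 → 0f 01.
Recomputed tag = 0f01; claimed = 0fae → mismatch.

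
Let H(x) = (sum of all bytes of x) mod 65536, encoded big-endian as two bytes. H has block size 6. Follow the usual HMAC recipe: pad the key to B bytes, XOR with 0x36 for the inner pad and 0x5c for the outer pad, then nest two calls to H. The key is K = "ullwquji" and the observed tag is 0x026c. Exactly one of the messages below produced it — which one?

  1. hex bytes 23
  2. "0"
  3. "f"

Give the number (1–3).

1

Key "ullwquji" = 75 6c 6c 77 71 75 6a 69 is 8 bytes > B = 6, so hash it first: H(key) = 03 7d, then zero-pad to 6 bytes: K' = 03 7d 00 00 00 00.
K' ⊕ ipad = 35 4b 36 36 36 36; K' ⊕ opad = 5f 21 5c 5c 5c 5c.
m1: inner = H(35 4b 36 36 36 36 23) = 01 7b; tag = H(5f 21 5c 5c 5c 5c 01 7b) = 026c ← matches
m2: inner = H(35 4b 36 36 36 36 30) = 01 88; tag = H(5f 21 5c 5c 5c 5c 01 88) = 0279
m3: inner = H(35 4b 36 36 36 36 66) = 01 be; tag = H(5f 21 5c 5c 5c 5c 01 be) = 02af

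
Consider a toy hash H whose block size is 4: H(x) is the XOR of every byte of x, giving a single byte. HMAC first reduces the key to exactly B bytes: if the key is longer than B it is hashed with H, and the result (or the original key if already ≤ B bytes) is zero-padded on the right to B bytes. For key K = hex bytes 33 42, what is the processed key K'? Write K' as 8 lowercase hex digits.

33420000

Key hex bytes 33 42 is 2 bytes ≤ B = 4; zero-pad to 4 bytes: K' = 33 42 00 00.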